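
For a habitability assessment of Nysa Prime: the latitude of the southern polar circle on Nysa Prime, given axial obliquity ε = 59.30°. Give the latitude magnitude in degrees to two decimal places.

30.70°

The polar circle is the lowest latitude that experiences at least one full rotation of continuous darkness at the northern-summer solstice; it lies at |φ| = 90° − ε = 90° − 59.30° = 30.70°.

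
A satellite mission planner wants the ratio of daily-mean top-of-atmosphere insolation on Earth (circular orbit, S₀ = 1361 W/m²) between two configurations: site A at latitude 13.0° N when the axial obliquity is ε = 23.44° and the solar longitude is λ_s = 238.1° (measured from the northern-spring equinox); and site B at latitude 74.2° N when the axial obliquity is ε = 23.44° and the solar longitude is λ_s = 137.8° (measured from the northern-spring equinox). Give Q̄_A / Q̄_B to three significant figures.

Q̄_A / Q̄_B ≈ 0.991

— Configuration A (φ=+13.0°):
Solar declination: sin δ = sin ε · sin λ_s = sin 23.44° × sin 238.1° = -0.33771, so δ = -19.737°.
cos H₀ = −tan(+13.0°) tan(-19.737°) = 0.0828, H₀ = 1.4879 rad.
Bracket: H₀ sin φ sin δ + cos φ cos δ sin H₀ = 1.4879×0.22495×-0.33771 + 0.97437×0.94125×0.99656 = -0.113033 + 0.913971 = 0.800938.
Q̄ = (S₀/π) × [bracket] = (1361/π) × 0.800938 = 346.98 W/m².
— Configuration B (φ=+74.2°):
Solar declination: sin δ = sin ε · sin λ_s = sin 23.44° × sin 137.8° = 0.26720, so δ = +15.498°.
cos H₀ = −tan(+74.2°) tan(+15.498°) = -0.9799, H₀ = 2.9408 rad.
Bracket: H₀ sin φ sin δ + cos φ cos δ sin H₀ = 2.9408×0.96222×0.26720 + 0.27228×0.96364×0.19947 = 0.756095 + 0.052337 = 0.808432.
Q̄ = (S₀/π) × [bracket] = (1361/π) × 0.808432 = 350.23 W/m².
Ratio Q̄_A / Q̄_B = 346.98 / 350.23 = 0.9907.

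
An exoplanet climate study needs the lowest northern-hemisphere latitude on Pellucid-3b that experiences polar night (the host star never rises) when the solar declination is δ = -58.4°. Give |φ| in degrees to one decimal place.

|φ| = 31.6°

Polar night requires cos H₀ = −tan φ tan δ ≥ 1, i.e. tan φ tan δ ≤ −1.
The boundary is |tan φ| · |tan δ| = 1, so |φ| = 90° − |δ| = 90° − 58.4° = 31.6° in the northern hemisphere.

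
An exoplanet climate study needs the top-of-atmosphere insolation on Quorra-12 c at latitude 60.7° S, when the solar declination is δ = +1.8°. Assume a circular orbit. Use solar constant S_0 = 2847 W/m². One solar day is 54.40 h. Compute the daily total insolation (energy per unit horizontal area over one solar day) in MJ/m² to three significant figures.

79.3 MJ/m²

cos h₀ = −tan(-60.7°) tan(+1.800°) = 0.0560, h₀ = 1.5148 rad.
Bracket: h₀ sin ϕ sin δ + cos ϕ cos δ sin h₀ = 1.5148×-0.87207×0.03141 + 0.48938×0.99951×0.99843 = -0.041493 + 0.488372 = 0.446879.
Q̄ = (S_0/π) × [bracket] = (2847/π) × 0.446879 = 404.97 W/m².
Daily total = Q̄ × 54.40 h × 3600 s/h = 404.97 × 54.40 × 3600 / 10⁶ = 79.31 MJ/m².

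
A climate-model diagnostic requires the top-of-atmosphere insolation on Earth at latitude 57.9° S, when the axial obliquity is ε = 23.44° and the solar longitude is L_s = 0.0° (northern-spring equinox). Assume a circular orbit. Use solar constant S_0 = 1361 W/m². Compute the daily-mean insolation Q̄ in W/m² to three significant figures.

Q̄ ≈ 230 W/m²

Solar declination: sin δ = sin ε · sin L_s = sin 23.44° × sin 0.0° = 0.00000, so δ = +0.000°.
cos h₀ = −tan(-57.9°) tan(+0.000°) = 0.0000, h₀ = 1.5708 rad.
Bracket: h₀ sin ϕ sin δ + cos ϕ cos δ sin h₀ = 1.5708×-0.84712×0.00000 + 0.53140×1.00000×1.00000 = -0.000000 + 0.531400 = 0.531400.
Q̄ = (S_0/π) × [bracket] = (1361/π) × 0.531400 = 230.2 W/m².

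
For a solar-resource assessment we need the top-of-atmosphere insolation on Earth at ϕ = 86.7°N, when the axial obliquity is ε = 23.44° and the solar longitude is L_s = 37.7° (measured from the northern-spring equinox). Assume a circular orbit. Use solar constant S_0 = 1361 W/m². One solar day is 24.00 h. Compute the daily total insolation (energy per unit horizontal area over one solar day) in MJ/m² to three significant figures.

28.6 MJ/m²

Solar declination: sin δ = sin ε · sin L_s = sin 23.44° × sin 37.7° = 0.24326, so δ = +14.079°.
cos h₀ = −tan(+86.7°) tan(+14.079°) = -4.3495 ≤ −1 ⇒ polar day, h₀ = π.
Bracket: h₀ sin ϕ sin δ + cos ϕ cos δ sin h₀ = 3.1416×0.99834×0.24326 + 0.05756×0.96996×0.00000 = 0.762957 + 0.000000 = 0.762957.
Q̄ = (S_0/π) × [bracket] = (1361/π) × 0.762957 = 330.53 W/m².
Daily total = Q̄ × 24.00 h × 3600 s/h = 330.53 × 24.00 × 3600 / 10⁶ = 28.56 MJ/m².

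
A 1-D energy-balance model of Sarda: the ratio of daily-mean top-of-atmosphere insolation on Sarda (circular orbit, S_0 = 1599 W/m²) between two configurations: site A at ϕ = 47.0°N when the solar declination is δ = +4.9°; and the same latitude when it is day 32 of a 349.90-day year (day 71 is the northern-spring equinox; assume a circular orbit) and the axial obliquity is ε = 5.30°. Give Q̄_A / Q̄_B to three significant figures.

— Configuration A (ϕ=+47.0°):
cos h₀ = −tan(+47.0°) tan(+4.900°) = -0.0919, h₀ = 1.6629 rad.
Bracket: h₀ sin ϕ sin δ + cos ϕ cos δ sin h₀ = 1.6629×0.73135×0.08542 + 0.68200×0.99635×0.99577 = 0.103885 + 0.676636 = 0.780521.
Q̄ = (S_0/π) × [bracket] = (1599/π) × 0.780521 = 397.27 W/m².
— Configuration B (ϕ=+47.0°):
Solar longitude: L_s = 360° × (32 − 71)/349.90 = -40.126°, i.e. -40.126° + 360° = 319.874°.
sin δ = sin 5.30° × sin 319.874° = -0.05953, so δ = -3.413°.
cos h₀ = −tan(+47.0°) tan(-3.413°) = 0.0640, h₀ = 1.5068 rad.
Bracket: h₀ sin ϕ sin δ + cos ϕ cos δ sin h₀ = 1.5068×0.73135×-0.05953 + 0.68200×0.99823×0.99795 = -0.065602 + 0.679397 = 0.613795.
Q̄ = (S_0/π) × [bracket] = (1599/π) × 0.613795 = 312.41 W/m².
Ratio Q̄_A / Q̄_B = 397.27 / 312.41 = 1.272.

Q̄_A / Q̄_B ≈ 1.27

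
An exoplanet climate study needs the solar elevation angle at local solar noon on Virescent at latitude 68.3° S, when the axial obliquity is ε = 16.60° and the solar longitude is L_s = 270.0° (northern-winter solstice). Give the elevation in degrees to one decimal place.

38.3°

Solar declination: sin δ = sin ε · sin L_s = sin 16.60° × sin 270.0° = -0.28569, so δ = -16.600°.
At local noon the hour angle is zero, so the zenith angle equals |ϕ − δ| = |-68.3° − (-16.600°)| = 51.700°.
Elevation = 90° − 51.700° = 38.3°.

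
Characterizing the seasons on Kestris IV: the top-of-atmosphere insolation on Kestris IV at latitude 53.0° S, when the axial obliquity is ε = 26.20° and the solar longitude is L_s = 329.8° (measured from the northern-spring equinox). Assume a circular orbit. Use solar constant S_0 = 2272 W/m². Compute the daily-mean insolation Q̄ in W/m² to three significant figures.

Solar declination: sin δ = sin ε · sin L_s = sin 26.20° × sin 329.8° = -0.22209, so δ = -12.832°.
cos h₀ = −tan(-53.0°) tan(-12.832°) = -0.3023, h₀ = 1.8779 rad.
Bracket: h₀ sin ϕ sin δ + cos ϕ cos δ sin h₀ = 1.8779×-0.79864×-0.22209 + 0.60182×0.97503×0.95322 = 0.333083 + 0.559342 = 0.892425.
Q̄ = (S_0/π) × [bracket] = (2272/π) × 0.892425 = 645.4 W/m².

Q̄ ≈ 645 W/m²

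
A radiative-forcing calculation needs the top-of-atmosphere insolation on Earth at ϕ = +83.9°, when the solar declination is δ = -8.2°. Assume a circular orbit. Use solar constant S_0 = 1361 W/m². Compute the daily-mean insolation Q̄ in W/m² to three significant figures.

cos h₀ = −tan(+83.9°) tan(-8.200°) = 1.3484 ≥ 1 ⇒ polar night, h₀ = 0 and Q̄ = 0.

Q̄ ≈ 0.00 W/m²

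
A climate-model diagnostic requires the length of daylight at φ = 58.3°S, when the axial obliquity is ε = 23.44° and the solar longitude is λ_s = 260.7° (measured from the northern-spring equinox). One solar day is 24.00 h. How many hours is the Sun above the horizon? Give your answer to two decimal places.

17.83 h

Solar declination: sin δ = sin ε · sin λ_s = sin 23.44° × sin 260.7° = -0.39256, so δ = -23.114°.
cos H₀ = −tan φ · tan δ = −tan(-58.3°) × tan(-23.114°) = -0.6911, so H₀ = 2.3338 rad = 133.72°.
Daylight = 2H₀/(2π) × 24.00 h = (2.3338/π) × 24.00 = 17.83 h.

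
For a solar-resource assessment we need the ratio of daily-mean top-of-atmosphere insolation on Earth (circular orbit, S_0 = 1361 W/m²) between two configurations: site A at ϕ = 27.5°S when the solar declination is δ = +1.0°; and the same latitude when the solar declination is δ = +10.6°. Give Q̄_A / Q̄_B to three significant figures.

Q̄_A / Q̄_B ≈ 1.18

— Configuration A (ϕ=-27.5°):
cos h₀ = −tan(-27.5°) tan(+1.000°) = 0.0091, h₀ = 1.5617 rad.
Bracket: h₀ sin ϕ sin δ + cos ϕ cos δ sin h₀ = 1.5617×-0.46175×0.01745 + 0.88701×0.99985×0.99996 = -0.012583 + 0.886841 = 0.874258.
Q̄ = (S_0/π) × [bracket] = (1361/π) × 0.874258 = 378.75 W/m².
— Configuration B (ϕ=-27.5°):
cos h₀ = −tan(-27.5°) tan(+10.600°) = 0.0974, h₀ = 1.4732 rad.
Bracket: h₀ sin ϕ sin δ + cos ϕ cos δ sin h₀ = 1.4732×-0.46175×0.18395 + 0.88701×0.98294×0.99524 = -0.125132 + 0.867727 = 0.742595.
Q̄ = (S_0/π) × [bracket] = (1361/π) × 0.742595 = 321.71 W/m².
Ratio Q̄_A / Q̄_B = 378.75 / 321.71 = 1.177.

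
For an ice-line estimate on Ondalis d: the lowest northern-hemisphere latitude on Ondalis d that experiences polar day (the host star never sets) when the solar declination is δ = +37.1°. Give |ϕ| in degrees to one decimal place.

|ϕ| = 52.9°

Polar day requires cos h₀ = −tan ϕ tan δ ≤ −1, i.e. tan ϕ tan δ ≥ 1.
The boundary is |tan ϕ| · |tan δ| = 1, so |ϕ| = 90° − |δ| = 90° − 37.1° = 52.9° in the northern hemisphere.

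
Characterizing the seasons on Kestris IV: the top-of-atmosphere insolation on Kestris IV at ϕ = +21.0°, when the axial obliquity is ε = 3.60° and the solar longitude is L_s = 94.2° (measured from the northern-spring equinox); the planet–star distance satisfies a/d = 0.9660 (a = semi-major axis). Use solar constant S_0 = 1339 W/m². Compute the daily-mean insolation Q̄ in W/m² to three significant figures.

Q̄ ≈ 385 W/m²

Solar declination: sin δ = sin ε · sin L_s = sin 3.60° × sin 94.2° = 0.06262, so δ = +3.590°.
cos h₀ = −tan(+21.0°) tan(+3.590°) = -0.0241, h₀ = 1.5949 rad.
Bracket: h₀ sin ϕ sin δ + cos ϕ cos δ sin h₀ = 1.5949×0.35837×0.06262 + 0.93358×0.99804×0.99971 = 0.035791 + 0.931480 = 0.967271.
Inverse-square distance factor (a/d)² = 0.9660² = 0.933156.
Q̄ = (S_0/π) × 0.933156 × [bracket] = (1339/π) × 0.933156 × 0.967271 = 384.7 W/m².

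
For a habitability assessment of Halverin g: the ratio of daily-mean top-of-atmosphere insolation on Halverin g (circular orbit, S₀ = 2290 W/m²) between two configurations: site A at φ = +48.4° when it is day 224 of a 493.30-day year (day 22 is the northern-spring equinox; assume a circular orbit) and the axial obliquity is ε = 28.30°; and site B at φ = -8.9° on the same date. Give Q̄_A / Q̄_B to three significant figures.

Q̄_A / Q̄_B ≈ 1.09

— Configuration A (φ=+48.4°):
Solar longitude: λ_s = 360° × (224 − 22)/493.30 = 147.415°.
sin δ = sin 28.30° × sin 147.415° = 0.25532, so δ = +14.792°.
cos H₀ = −tan(+48.4°) tan(+14.792°) = -0.2974, H₀ = 1.8728 rad.
Bracket: H₀ sin φ sin δ + cos φ cos δ sin H₀ = 1.8728×0.74780×0.25532 + 0.66393×0.96686×0.95474 = 0.357571 + 0.612874 = 0.970445.
Q̄ = (S₀/π) × [bracket] = (2290/π) × 0.970445 = 707.39 W/m².
— Configuration B (φ=-8.9°):
cos H₀ = −tan(-8.9°) tan(+14.792°) = 0.0414, H₀ = 1.5294 rad.
Bracket: H₀ sin φ sin δ + cos φ cos δ sin H₀ = 1.5294×-0.15471×0.25532 + 0.98796×0.96686×0.99914 = -0.060412 + 0.954398 = 0.893986.
Q̄ = (S₀/π) × [bracket] = (2290/π) × 0.893986 = 651.65 W/m².
Ratio Q̄_A / Q̄_B = 707.39 / 651.65 = 1.086.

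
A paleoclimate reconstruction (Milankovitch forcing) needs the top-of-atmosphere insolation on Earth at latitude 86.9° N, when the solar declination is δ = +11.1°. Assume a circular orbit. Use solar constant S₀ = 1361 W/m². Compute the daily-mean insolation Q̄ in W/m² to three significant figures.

cos H₀ = −tan(+86.9°) tan(+11.100°) = -3.6226 ≤ −1 ⇒ polar day, H₀ = π.
Bracket: H₀ sin φ sin δ + cos φ cos δ sin H₀ = 3.1416×0.99854×0.19252 + 0.05408×0.98129×0.00000 = 0.603938 + 0.000000 = 0.603938.
Q̄ = (S₀/π) × [bracket] = (1361/π) × 0.603938 = 261.6 W/m².

Q̄ ≈ 262 W/m²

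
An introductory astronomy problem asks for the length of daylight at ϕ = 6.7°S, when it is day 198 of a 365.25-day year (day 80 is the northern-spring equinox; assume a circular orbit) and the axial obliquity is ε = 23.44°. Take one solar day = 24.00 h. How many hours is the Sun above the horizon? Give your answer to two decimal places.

Solar longitude: L_s = 360° × (198 − 80)/365.25 = 116.304°.
sin δ = sin 23.44° × sin 116.304° = 0.35660, so δ = +20.892°.
cos h₀ = −tan ϕ · tan δ = −tan(-6.7°) × tan(+20.892°) = 0.0448, so h₀ = 1.5259 rad = 87.43°.
Daylight = 2h₀/(2π) × 24.00 h = (1.5259/π) × 24.00 = 11.66 h.

11.66 h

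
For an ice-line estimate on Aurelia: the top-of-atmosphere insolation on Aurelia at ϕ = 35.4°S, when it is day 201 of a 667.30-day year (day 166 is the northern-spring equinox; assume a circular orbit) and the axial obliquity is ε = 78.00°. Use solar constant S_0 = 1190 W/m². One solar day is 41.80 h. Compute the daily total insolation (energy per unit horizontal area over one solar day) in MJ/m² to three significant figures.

Solar longitude: L_s = 360° × (201 − 166)/667.30 = 18.882°.
sin δ = sin 78.00° × sin 18.882° = 0.31655, so δ = +18.454°.
cos h₀ = −tan(-35.4°) tan(+18.454°) = 0.2372, h₀ = 1.3314 rad.
Bracket: h₀ sin ϕ sin δ + cos ϕ cos δ sin h₀ = 1.3314×-0.57928×0.31655 + 0.81513×0.94858×0.97147 = -0.244140 + 0.751156 = 0.507016.
Q̄ = (S_0/π) × [bracket] = (1190/π) × 0.507016 = 192.05 W/m².
Daily total = Q̄ × 41.80 h × 3600 s/h = 192.05 × 41.80 × 3600 / 10⁶ = 28.90 MJ/m².

28.9 MJ/m²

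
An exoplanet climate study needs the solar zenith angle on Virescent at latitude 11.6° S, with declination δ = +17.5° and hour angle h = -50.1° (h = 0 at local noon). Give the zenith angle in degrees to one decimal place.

θ_z = 57.4°

cos θ_z = sin φ sin δ + cos φ cos δ cos h = -0.060465 + 0.599266 = 0.538801.
θ_z = arccos(0.538801) = 57.4°.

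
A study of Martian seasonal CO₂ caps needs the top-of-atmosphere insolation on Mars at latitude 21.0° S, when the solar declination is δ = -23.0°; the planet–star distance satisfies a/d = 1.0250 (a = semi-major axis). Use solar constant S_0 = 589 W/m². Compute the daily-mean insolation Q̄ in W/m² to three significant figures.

cos h₀ = −tan(-21.0°) tan(-23.000°) = -0.1629, h₀ = 1.7345 rad.
Bracket: h₀ sin ϕ sin δ + cos ϕ cos δ sin h₀ = 1.7345×-0.35837×-0.39073 + 0.93358×0.92050×0.98664 = 0.242875 + 0.847879 = 1.090754.
Inverse-square distance factor (a/d)² = 1.0250² = 1.050625.
Q̄ = (S_0/π) × 1.050625 × [bracket] = (589/π) × 1.050625 × 1.090754 = 214.9 W/m².

Q̄ ≈ 215 W/m²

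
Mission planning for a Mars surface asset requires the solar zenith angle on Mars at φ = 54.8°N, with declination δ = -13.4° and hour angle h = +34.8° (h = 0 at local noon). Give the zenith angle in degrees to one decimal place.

cos θ_z = sin φ sin δ + cos φ cos δ cos h = -0.189372 + 0.460451 = 0.271079.
θ_z = arccos(0.271079) = 74.3°.

θ_z = 74.3°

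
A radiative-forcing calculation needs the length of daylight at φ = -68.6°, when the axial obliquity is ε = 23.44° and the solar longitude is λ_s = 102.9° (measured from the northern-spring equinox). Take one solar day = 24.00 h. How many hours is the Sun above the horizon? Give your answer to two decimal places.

0.00 h

Solar declination: sin δ = sin ε · sin λ_s = sin 23.44° × sin 102.9° = 0.38775, so δ = +22.814°.
cos H₀ = −tan φ · tan δ = 1.0734 ≥ 1, so the Sun never rises (polar night) and H₀ = 0.
Daylight = 2H₀/(2π) × 24.00 h = (0.0000/π) × 24.00 = 0.00 h.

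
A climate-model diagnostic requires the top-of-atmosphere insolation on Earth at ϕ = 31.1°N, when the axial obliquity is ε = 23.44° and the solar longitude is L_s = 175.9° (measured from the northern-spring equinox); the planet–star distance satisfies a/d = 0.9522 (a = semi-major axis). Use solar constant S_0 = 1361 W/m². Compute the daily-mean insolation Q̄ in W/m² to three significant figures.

Q̄ ≈ 345 W/m²

Solar declination: sin δ = sin ε · sin L_s = sin 23.44° × sin 175.9° = 0.02844, so δ = +1.630°.
cos h₀ = −tan(+31.1°) tan(+1.630°) = -0.0172, h₀ = 1.5880 rad.
Bracket: h₀ sin ϕ sin δ + cos ϕ cos δ sin h₀ = 1.5880×0.51653×0.02844 + 0.85627×0.99960×0.99985 = 0.023328 + 0.855799 = 0.879127.
Inverse-square distance factor (a/d)² = 0.9522² = 0.906685.
Q̄ = (S_0/π) × 0.906685 × [bracket] = (1361/π) × 0.906685 × 0.879127 = 345.3 W/m².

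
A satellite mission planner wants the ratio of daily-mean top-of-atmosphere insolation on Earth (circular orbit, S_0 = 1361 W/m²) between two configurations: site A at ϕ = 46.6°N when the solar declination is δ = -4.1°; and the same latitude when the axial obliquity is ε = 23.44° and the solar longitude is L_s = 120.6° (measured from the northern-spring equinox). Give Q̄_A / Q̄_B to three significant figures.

Q̄_A / Q̄_B ≈ 0.558

— Configuration A (ϕ=+46.6°):
cos h₀ = −tan(+46.6°) tan(-4.100°) = 0.0758, h₀ = 1.4949 rad.
Bracket: h₀ sin ϕ sin δ + cos ϕ cos δ sin h₀ = 1.4949×0.72657×-0.07150 + 0.68709×0.99744×0.99712 = -0.077660 + 0.683357 = 0.605697.
Q̄ = (S_0/π) × [bracket] = (1361/π) × 0.605697 = 262.40 W/m².
— Configuration B (ϕ=+46.6°):
Solar declination: sin δ = sin ε · sin L_s = sin 23.44° × sin 120.6° = 0.34239, so δ = +20.023°.
cos h₀ = −tan(+46.6°) tan(+20.023°) = -0.3854, h₀ = 1.9664 rad.
Bracket: h₀ sin ϕ sin δ + cos ϕ cos δ sin h₀ = 1.9664×0.72657×0.34239 + 0.68709×0.93956×0.92276 = 0.489182 + 0.595699 = 1.084881.
Q̄ = (S_0/π) × [bracket] = (1361/π) × 1.084881 = 469.99 W/m².
Ratio Q̄_A / Q̄_B = 262.40 / 469.99 = 0.5583.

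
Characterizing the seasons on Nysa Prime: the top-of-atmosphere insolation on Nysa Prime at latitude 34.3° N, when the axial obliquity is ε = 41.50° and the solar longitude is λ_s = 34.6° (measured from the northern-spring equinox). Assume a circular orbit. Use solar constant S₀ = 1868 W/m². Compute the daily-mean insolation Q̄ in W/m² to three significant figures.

Q̄ ≈ 671 W/m²

Solar declination: sin δ = sin ε · sin λ_s = sin 41.50° × sin 34.6° = 0.37626, so δ = +22.102°.
cos H₀ = −tan(+34.3°) tan(+22.102°) = -0.2770, H₀ = 1.8515 rad.
Bracket: H₀ sin φ sin δ + cos φ cos δ sin H₀ = 1.8515×0.56353×0.37626 + 0.82610×0.92651×0.96086 = 0.392581 + 0.735433 = 1.128014.
Q̄ = (S₀/π) × [bracket] = (1868/π) × 1.128014 = 670.7 W/m².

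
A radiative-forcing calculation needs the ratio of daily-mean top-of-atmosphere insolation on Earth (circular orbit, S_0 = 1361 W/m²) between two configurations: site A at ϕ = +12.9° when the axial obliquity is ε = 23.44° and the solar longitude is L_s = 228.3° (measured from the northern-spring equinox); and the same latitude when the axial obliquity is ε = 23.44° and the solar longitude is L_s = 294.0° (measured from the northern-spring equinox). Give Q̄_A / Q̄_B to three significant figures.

Q̄_A / Q̄_B ≈ 1.06

— Configuration A (ϕ=+12.9°):
Solar declination: sin δ = sin ε · sin L_s = sin 23.44° × sin 228.3° = -0.29700, so δ = -17.278°.
cos h₀ = −tan(+12.9°) tan(-17.278°) = 0.0712, h₀ = 1.4995 rad.
Bracket: h₀ sin ϕ sin δ + cos ϕ cos δ sin h₀ = 1.4995×0.22325×-0.29700 + 0.97476×0.95488×0.99746 = -0.099425 + 0.928415 = 0.828990.
Q̄ = (S_0/π) × [bracket] = (1361/π) × 0.828990 = 359.13 W/m².
— Configuration B (ϕ=+12.9°):
Solar declination: sin δ = sin ε · sin L_s = sin 23.44° × sin 294.0° = -0.36340, so δ = -21.309°.
cos h₀ = −tan(+12.9°) tan(-21.309°) = 0.0893, h₀ = 1.4813 rad.
Bracket: h₀ sin ϕ sin δ + cos ϕ cos δ sin h₀ = 1.4813×0.22325×-0.36340 + 0.97476×0.93163×0.99600 = -0.120176 + 0.904483 = 0.784307.
Q̄ = (S_0/π) × [bracket] = (1361/π) × 0.784307 = 339.78 W/m².
Ratio Q̄_A / Q̄_B = 359.13 / 339.78 = 1.057.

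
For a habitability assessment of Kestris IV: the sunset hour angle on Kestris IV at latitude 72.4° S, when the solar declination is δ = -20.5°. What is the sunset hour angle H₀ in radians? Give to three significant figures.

H₀ = 3.14 rad

Sunrise equation: cos H₀ = −tan φ · tan δ = -1.1786 ≤ −1, so the host star never sets (polar day) and H₀ = π.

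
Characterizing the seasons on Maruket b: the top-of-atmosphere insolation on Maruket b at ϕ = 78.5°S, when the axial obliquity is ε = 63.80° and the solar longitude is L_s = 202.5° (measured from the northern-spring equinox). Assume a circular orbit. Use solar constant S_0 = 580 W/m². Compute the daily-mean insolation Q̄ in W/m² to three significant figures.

Solar declination: sin δ = sin ε · sin L_s = sin 63.80° × sin 202.5° = -0.34337, so δ = -20.082°.
cos h₀ = −tan(-78.5°) tan(-20.082°) = -1.7969 ≤ −1 ⇒ polar day, h₀ = π.
Bracket: h₀ sin ϕ sin δ + cos ϕ cos δ sin h₀ = 3.1416×-0.97992×-0.34337 + 0.19937×0.93920×0.00000 = 1.057070 + 0.000000 = 1.057070.
Q̄ = (S_0/π) × [bracket] = (580/π) × 1.057070 = 195.2 W/m².

Q̄ ≈ 195 W/m²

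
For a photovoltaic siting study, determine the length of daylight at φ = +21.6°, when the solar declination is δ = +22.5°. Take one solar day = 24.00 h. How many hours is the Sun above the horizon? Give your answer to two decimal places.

cos H₀ = −tan φ · tan δ = −tan(+21.6°) × tan(+22.500°) = -0.1640, so H₀ = 1.7355 rad = 99.44°.
Daylight = 2H₀/(2π) × 24.00 h = (1.7355/π) × 24.00 = 13.26 h.

13.26 h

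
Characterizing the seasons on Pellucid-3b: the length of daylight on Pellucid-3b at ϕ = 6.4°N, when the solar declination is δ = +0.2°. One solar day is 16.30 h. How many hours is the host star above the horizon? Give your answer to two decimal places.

8.15 h

cos h₀ = −tan ϕ · tan δ = −tan(+6.4°) × tan(+0.200°) = -0.0004, so h₀ = 1.5712 rad = 90.02°.
Daylight = 2h₀/(2π) × 16.30 h = (1.5712/π) × 16.30 = 8.15 h.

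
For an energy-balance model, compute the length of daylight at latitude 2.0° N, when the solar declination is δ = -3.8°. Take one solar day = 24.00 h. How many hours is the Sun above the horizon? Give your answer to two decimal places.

cos h₀ = −tan ϕ · tan δ = −tan(+2.0°) × tan(-3.800°) = 0.0023, so h₀ = 1.5685 rad = 89.87°.
Daylight = 2h₀/(2π) × 24.00 h = (1.5685/π) × 24.00 = 11.98 h.

11.98 h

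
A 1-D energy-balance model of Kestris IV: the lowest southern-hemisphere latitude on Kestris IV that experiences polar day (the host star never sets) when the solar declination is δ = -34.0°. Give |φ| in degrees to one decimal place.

Polar day requires cos H₀ = −tan φ tan δ ≤ −1, i.e. tan φ tan δ ≥ 1.
The boundary is |tan φ| · |tan δ| = 1, so |φ| = 90° − |δ| = 90° − 34.0° = 56.0° in the southern hemisphere.

|φ| = 56.0°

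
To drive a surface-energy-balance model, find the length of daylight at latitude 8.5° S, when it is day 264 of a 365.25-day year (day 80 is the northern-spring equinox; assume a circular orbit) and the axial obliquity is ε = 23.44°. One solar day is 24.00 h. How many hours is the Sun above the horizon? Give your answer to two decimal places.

12.01 h

Solar longitude: λ_s = 360° × (264 − 80)/365.25 = 181.355°.
sin δ = sin 23.44° × sin 181.355° = -0.00941, so δ = -0.539°.
cos H₀ = −tan φ · tan δ = −tan(-8.5°) × tan(-0.539°) = -0.0014, so H₀ = 1.5722 rad = 90.08°.
Daylight = 2H₀/(2π) × 24.00 h = (1.5722/π) × 24.00 = 12.01 h.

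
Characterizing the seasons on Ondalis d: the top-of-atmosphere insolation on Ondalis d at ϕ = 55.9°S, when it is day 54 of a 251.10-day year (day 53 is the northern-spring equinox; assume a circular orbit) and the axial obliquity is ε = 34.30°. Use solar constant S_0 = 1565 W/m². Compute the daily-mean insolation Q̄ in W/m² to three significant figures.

Q̄ ≈ 270 W/m²

Solar longitude: L_s = 360° × (54 − 53)/251.10 = 1.434°.
sin δ = sin 34.30° × sin 1.434° = 0.01410, so δ = +0.808°.
cos h₀ = −tan(-55.9°) tan(+0.808°) = 0.0208, h₀ = 1.5500 rad.
Bracket: h₀ sin ϕ sin δ + cos ϕ cos δ sin h₀ = 1.5500×-0.82806×0.01410 + 0.56064×0.99990×0.99978 = -0.018097 + 0.560461 = 0.542364.
Q̄ = (S_0/π) × [bracket] = (1565/π) × 0.542364 = 270.2 W/m².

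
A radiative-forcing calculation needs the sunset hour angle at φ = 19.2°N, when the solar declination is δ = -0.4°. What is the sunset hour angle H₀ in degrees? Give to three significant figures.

H₀ = 89.9°

cos H₀ = −tan φ · tan δ = −tan(+19.2°) × tan(-0.400°) = 0.0024, so H₀ = 1.5684 rad = 89.86°.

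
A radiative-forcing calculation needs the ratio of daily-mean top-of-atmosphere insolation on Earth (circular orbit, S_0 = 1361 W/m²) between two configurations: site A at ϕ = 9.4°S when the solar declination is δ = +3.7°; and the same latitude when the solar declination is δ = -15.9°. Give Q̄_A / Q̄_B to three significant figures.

Q̄_A / Q̄_B ≈ 0.949

— Configuration A (ϕ=-9.4°):
cos h₀ = −tan(-9.4°) tan(+3.700°) = 0.0107, h₀ = 1.5601 rad.
Bracket: h₀ sin ϕ sin δ + cos ϕ cos δ sin h₀ = 1.5601×-0.16333×0.06453 + 0.98657×0.99792×0.99994 = -0.016443 + 0.984459 = 0.968016.
Q̄ = (S_0/π) × [bracket] = (1361/π) × 0.968016 = 419.36 W/m².
— Configuration B (ϕ=-9.4°):
cos h₀ = −tan(-9.4°) tan(-15.900°) = -0.0472, h₀ = 1.6180 rad.
Bracket: h₀ sin ϕ sin δ + cos ϕ cos δ sin h₀ = 1.6180×-0.16333×-0.27396 + 0.98657×0.96174×0.99889 = 0.072399 + 0.947771 = 1.020170.
Q̄ = (S_0/π) × [bracket] = (1361/π) × 1.020170 = 441.96 W/m².
Ratio Q̄_A / Q̄_B = 419.36 / 441.96 = 0.9489.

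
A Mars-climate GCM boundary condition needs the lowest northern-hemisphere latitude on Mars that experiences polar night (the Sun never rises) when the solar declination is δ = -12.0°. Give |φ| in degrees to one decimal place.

Polar night requires cos H₀ = −tan φ tan δ ≥ 1, i.e. tan φ tan δ ≤ −1.
The boundary is |tan φ| · |tan δ| = 1, so |φ| = 90° − |δ| = 90° − 12.0° = 78.0° in the northern hemisphere.

|φ| = 78.0°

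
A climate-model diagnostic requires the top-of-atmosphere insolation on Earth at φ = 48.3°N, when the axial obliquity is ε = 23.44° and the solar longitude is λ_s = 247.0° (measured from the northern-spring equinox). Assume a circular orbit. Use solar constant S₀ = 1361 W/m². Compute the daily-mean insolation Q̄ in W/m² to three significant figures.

Solar declination: sin δ = sin ε · sin λ_s = sin 23.44° × sin 247.0° = -0.36617, so δ = -21.479°.
cos H₀ = −tan(+48.3°) tan(-21.479°) = 0.4416, H₀ = 1.1134 rad.
Bracket: H₀ sin φ sin δ + cos φ cos δ sin H₀ = 1.1134×0.74664×-0.36617 + 0.66523×0.93055×0.89719 = -0.304400 + 0.555387 = 0.250987.
Q̄ = (S₀/π) × [bracket] = (1361/π) × 0.250987 = 108.7 W/m².

Q̄ ≈ 109 W/m²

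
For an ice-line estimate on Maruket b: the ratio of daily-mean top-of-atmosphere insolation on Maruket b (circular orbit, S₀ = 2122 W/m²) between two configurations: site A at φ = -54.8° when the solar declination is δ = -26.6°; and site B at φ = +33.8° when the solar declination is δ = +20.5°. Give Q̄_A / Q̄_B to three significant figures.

— Configuration A (φ=-54.8°):
cos H₀ = −tan(-54.8°) tan(-26.600°) = -0.7099, H₀ = 2.3601 rad.
Bracket: H₀ sin φ sin δ + cos φ cos δ sin H₀ = 2.3601×-0.81714×-0.44776 + 0.57643×0.89415×0.70433 = 0.863520 + 0.363022 = 1.226542.
Q̄ = (S₀/π) × [bracket] = (2122/π) × 1.226542 = 828.47 W/m².
— Configuration B (φ=+33.8°):
cos H₀ = −tan(+33.8°) tan(+20.500°) = -0.2503, H₀ = 1.8238 rad.
Bracket: H₀ sin φ sin δ + cos φ cos δ sin H₀ = 1.8238×0.55630×0.35021 + 0.83098×0.93667×0.96817 = 0.355316 + 0.753579 = 1.108895.
Q̄ = (S₀/π) × [bracket] = (2122/π) × 1.108895 = 749.01 W/m².
Ratio Q̄_A / Q̄_B = 828.47 / 749.01 = 1.106.

Q̄_A / Q̄_B ≈ 1.11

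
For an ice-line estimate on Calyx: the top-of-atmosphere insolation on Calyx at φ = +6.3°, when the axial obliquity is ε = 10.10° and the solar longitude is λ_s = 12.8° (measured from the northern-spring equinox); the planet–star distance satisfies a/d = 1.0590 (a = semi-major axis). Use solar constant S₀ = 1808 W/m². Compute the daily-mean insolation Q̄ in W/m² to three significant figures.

Solar declination: sin δ = sin ε · sin λ_s = sin 10.10° × sin 12.8° = 0.03885, so δ = +2.227°.
cos H₀ = −tan(+6.3°) tan(+2.227°) = -0.0043, H₀ = 1.5751 rad.
Bracket: H₀ sin φ sin δ + cos φ cos δ sin H₀ = 1.5751×0.10973×0.03885 + 0.99396×0.99924×0.99999 = 0.006715 + 0.993195 = 0.999910.
Inverse-square distance factor (a/d)² = 1.0590² = 1.121481.
Q̄ = (S₀/π) × 1.121481 × [bracket] = (1808/π) × 1.121481 × 0.999910 = 645.4 W/m².

Q̄ ≈ 645 W/m²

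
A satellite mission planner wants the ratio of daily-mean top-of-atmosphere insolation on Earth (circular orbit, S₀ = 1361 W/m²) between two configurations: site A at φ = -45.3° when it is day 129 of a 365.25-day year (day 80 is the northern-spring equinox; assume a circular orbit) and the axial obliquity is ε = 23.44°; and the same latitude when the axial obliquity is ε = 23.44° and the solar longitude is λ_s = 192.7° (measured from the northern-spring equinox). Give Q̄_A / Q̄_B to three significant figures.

Q̄_A / Q̄_B ≈ 0.466

— Configuration A (φ=-45.3°):
Solar longitude: λ_s = 360° × (129 − 80)/365.25 = 48.296°.
sin δ = sin 23.44° × sin 48.296° = 0.29698, so δ = +17.277°.
cos H₀ = −tan(-45.3°) tan(+17.277°) = 0.3143, H₀ = 1.2511 rad.
Bracket: H₀ sin φ sin δ + cos φ cos δ sin H₀ = 1.2511×-0.71080×0.29698 + 0.70339×0.95488×0.94933 = -0.264099 + 0.637620 = 0.373521.
Q̄ = (S₀/π) × [bracket] = (1361/π) × 0.373521 = 161.82 W/m².
— Configuration B (φ=-45.3°):
Solar declination: sin δ = sin ε · sin λ_s = sin 23.44° × sin 192.7° = -0.08745, so δ = -5.017°.
cos H₀ = −tan(-45.3°) tan(-5.017°) = -0.0887, H₀ = 1.6596 rad.
Bracket: H₀ sin φ sin δ + cos φ cos δ sin H₀ = 1.6596×-0.71080×-0.08745 + 0.70339×0.99617×0.99606 = 0.103160 + 0.697935 = 0.801095.
Q̄ = (S₀/π) × [bracket] = (1361/π) × 0.801095 = 347.05 W/m².
Ratio Q̄_A / Q̄_B = 161.82 / 347.05 = 0.4663.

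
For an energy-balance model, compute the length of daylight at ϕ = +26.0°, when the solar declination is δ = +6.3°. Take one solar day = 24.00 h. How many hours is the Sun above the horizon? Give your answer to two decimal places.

cos h₀ = −tan ϕ · tan δ = −tan(+26.0°) × tan(+6.300°) = -0.0538, so h₀ = 1.6247 rad = 93.09°.
Daylight = 2h₀/(2π) × 24.00 h = (1.6247/π) × 24.00 = 12.41 h.

12.41 h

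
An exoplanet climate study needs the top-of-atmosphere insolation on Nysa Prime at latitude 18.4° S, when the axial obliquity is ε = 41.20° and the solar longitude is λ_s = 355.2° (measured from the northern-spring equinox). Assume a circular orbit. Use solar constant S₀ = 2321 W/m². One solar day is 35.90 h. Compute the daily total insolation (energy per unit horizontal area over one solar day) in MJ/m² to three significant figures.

Solar declination: sin δ = sin ε · sin λ_s = sin 41.20° × sin 355.2° = -0.05512, so δ = -3.160°.
cos H₀ = −tan(-18.4°) tan(-3.160°) = -0.0184, H₀ = 1.5892 rad.
Bracket: H₀ sin φ sin δ + cos φ cos δ sin H₀ = 1.5892×-0.31565×-0.05512 + 0.94888×0.99848×0.99983 = 0.027650 + 0.947277 = 0.974927.
Q̄ = (S₀/π) × [bracket] = (2321/π) × 0.974927 = 720.27 W/m².
Daily total = Q̄ × 35.90 h × 3600 s/h = 720.27 × 35.90 × 3600 / 10⁶ = 93.09 MJ/m².

93.1 MJ/m²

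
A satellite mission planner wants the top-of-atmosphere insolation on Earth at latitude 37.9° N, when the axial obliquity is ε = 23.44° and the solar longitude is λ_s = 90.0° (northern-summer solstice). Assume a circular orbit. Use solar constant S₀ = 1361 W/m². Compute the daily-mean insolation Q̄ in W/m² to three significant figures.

Q̄ ≈ 498 W/m²

Solar declination: sin δ = sin ε · sin λ_s = sin 23.44° × sin 90.0° = 0.39779, so δ = +23.440°.
cos H₀ = −tan(+37.9°) tan(+23.440°) = -0.3375, H₀ = 1.9151 rad.
Bracket: H₀ sin φ sin δ + cos φ cos δ sin H₀ = 1.9151×0.61429×0.39779 + 0.78908×0.91748×0.94132 = 0.467971 + 0.681483 = 1.149454.
Q̄ = (S₀/π) × [bracket] = (1361/π) × 1.149454 = 498.0 W/m².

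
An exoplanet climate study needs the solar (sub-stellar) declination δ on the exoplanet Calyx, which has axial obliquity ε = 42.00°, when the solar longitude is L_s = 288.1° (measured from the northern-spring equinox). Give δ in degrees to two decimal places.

sin δ = sin ε · sin L_s = sin 42.00° × sin 288.1° = -0.636019.
δ = arcsin(-0.636019) = -39.50°.

δ = -39.50°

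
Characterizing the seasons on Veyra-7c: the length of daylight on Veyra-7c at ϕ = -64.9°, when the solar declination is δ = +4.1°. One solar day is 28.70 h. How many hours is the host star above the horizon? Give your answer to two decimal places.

12.95 h

cos h₀ = −tan ϕ · tan δ = −tan(-64.9°) × tan(+4.100°) = 0.1530, so h₀ = 1.4172 rad = 81.20°.
Daylight = 2h₀/(2π) × 28.70 h = (1.4172/π) × 28.70 = 12.95 h.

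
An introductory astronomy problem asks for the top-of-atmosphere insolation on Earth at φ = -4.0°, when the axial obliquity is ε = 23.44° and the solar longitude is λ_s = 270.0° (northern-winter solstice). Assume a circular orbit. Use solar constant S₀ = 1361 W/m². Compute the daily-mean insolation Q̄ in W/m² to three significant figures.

Q̄ ≈ 416 W/m²

Solar declination: sin δ = sin ε · sin λ_s = sin 23.44° × sin 270.0° = -0.39779, so δ = -23.440°.
cos H₀ = −tan(-4.0°) tan(-23.440°) = -0.0303, H₀ = 1.6011 rad.
Bracket: H₀ sin φ sin δ + cos φ cos δ sin H₀ = 1.6011×-0.06976×-0.39779 + 0.99756×0.91748×0.99954 = 0.044430 + 0.914820 = 0.959250.
Q̄ = (S₀/π) × [bracket] = (1361/π) × 0.959250 = 415.6 W/m².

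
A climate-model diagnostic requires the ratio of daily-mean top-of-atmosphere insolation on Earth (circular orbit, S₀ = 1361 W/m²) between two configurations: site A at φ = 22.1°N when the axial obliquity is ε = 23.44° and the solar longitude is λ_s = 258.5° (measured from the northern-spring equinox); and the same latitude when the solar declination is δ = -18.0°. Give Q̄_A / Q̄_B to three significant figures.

Q̄_A / Q̄_B ≈ 0.900

— Configuration A (φ=+22.1°):
Solar declination: sin δ = sin ε · sin λ_s = sin 23.44° × sin 258.5° = -0.38980, so δ = -22.942°.
cos H₀ = −tan(+22.1°) tan(-22.942°) = 0.1719, H₀ = 1.3981 rad.
Bracket: H₀ sin φ sin δ + cos φ cos δ sin H₀ = 1.3981×0.37622×-0.38980 + 0.92653×0.92090×0.98512 = -0.205032 + 0.840545 = 0.635513.
Q̄ = (S₀/π) × [bracket] = (1361/π) × 0.635513 = 275.32 W/m².
— Configuration B (φ=+22.1°):
cos H₀ = −tan(+22.1°) tan(-18.000°) = 0.1319, H₀ = 1.4385 rad.
Bracket: H₀ sin φ sin δ + cos φ cos δ sin H₀ = 1.4385×0.37622×-0.30902 + 0.92653×0.95106×0.99126 = -0.167239 + 0.873484 = 0.706245.
Q̄ = (S₀/π) × [bracket] = (1361/π) × 0.706245 = 305.96 W/m².
Ratio Q̄_A / Q̄_B = 275.32 / 305.96 = 0.8999.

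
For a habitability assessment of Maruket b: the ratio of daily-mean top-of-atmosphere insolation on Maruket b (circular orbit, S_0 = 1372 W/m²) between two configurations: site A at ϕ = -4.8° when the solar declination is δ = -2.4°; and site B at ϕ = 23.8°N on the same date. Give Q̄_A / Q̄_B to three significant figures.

— Configuration A (ϕ=-4.8°):
cos h₀ = −tan(-4.8°) tan(-2.400°) = -0.0035, h₀ = 1.5743 rad.
Bracket: h₀ sin ϕ sin δ + cos ϕ cos δ sin h₀ = 1.5743×-0.08368×-0.04188 + 0.99649×0.99912×0.99999 = 0.005517 + 0.995603 = 1.001120.
Q̄ = (S_0/π) × [bracket] = (1372/π) × 1.001120 = 437.21 W/m².
— Configuration B (ϕ=+23.8°):
cos h₀ = −tan(+23.8°) tan(-2.400°) = 0.0185, h₀ = 1.5523 rad.
Bracket: h₀ sin ϕ sin δ + cos ϕ cos δ sin h₀ = 1.5523×0.40355×-0.04188 + 0.91496×0.99912×0.99983 = -0.026235 + 0.913999 = 0.887764.
Q̄ = (S_0/π) × [bracket] = (1372/π) × 0.887764 = 387.71 W/m².
Ratio Q̄_A / Q̄_B = 437.21 / 387.71 = 1.128.

Q̄_A / Q̄_B ≈ 1.13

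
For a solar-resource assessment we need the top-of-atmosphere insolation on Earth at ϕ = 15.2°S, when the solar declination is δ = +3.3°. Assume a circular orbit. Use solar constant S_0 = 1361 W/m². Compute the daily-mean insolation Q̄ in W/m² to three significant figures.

Q̄ ≈ 407 W/m²

cos h₀ = −tan(-15.2°) tan(+3.300°) = 0.0157, h₀ = 1.5551 rad.
Bracket: h₀ sin ϕ sin δ + cos ϕ cos δ sin h₀ = 1.5551×-0.26219×0.05756 + 0.96502×0.99834×0.99988 = -0.023469 + 0.963302 = 0.939833.
Q̄ = (S_0/π) × [bracket] = (1361/π) × 0.939833 = 407.2 W/m².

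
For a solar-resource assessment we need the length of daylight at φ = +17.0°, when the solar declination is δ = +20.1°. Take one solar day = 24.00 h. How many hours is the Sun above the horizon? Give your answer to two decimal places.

12.86 h

cos H₀ = −tan φ · tan δ = −tan(+17.0°) × tan(+20.100°) = -0.1119, so H₀ = 1.6829 rad = 96.42°.
Daylight = 2H₀/(2π) × 24.00 h = (1.6829/π) × 24.00 = 12.86 h.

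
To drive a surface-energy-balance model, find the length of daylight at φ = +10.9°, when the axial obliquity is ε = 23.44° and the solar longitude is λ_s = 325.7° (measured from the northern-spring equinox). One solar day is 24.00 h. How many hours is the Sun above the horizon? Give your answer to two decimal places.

Solar declination: sin δ = sin ε · sin λ_s = sin 23.44° × sin 325.7° = -0.22416, so δ = -12.954°.
cos H₀ = −tan φ · tan δ = −tan(+10.9°) × tan(-12.954°) = 0.0443, so H₀ = 1.5265 rad = 87.46°.
Daylight = 2H₀/(2π) × 24.00 h = (1.5265/π) × 24.00 = 11.66 h.

11.66 h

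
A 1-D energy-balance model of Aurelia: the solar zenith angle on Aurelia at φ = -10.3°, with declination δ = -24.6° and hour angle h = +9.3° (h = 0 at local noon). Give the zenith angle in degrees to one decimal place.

cos θ_z = sin φ sin δ + cos φ cos δ cos h = 0.074432 + 0.882825 = 0.957257.
θ_z = arccos(0.957257) = 16.8°.

θ_z = 16.8°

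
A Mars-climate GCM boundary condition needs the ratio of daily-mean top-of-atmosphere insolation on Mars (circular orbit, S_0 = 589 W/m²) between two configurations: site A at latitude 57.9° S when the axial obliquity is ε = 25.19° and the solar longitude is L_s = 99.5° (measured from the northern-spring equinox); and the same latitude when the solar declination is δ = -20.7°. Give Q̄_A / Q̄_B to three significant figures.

Q̄_A / Q̄_B ≈ 0.0585

— Configuration A (ϕ=-57.9°):
Solar declination: sin δ = sin ε · sin L_s = sin 25.19° × sin 99.5° = 0.41978, so δ = +24.821°.
cos h₀ = −tan(-57.9°) tan(+24.821°) = 0.7373, h₀ = 0.7417 rad.
Bracket: h₀ sin ϕ sin δ + cos ϕ cos δ sin h₀ = 0.7417×-0.84712×0.41978 + 0.53140×0.90762×0.67556 = -0.263752 + 0.325829 = 0.062077.
Q̄ = (S_0/π) × [bracket] = (589/π) × 0.062077 = 11.638 W/m².
— Configuration B (ϕ=-57.9°):
cos h₀ = −tan(-57.9°) tan(-20.700°) = -0.6024, h₀ = 2.2173 rad.
Bracket: h₀ sin ϕ sin δ + cos ϕ cos δ sin h₀ = 2.2173×-0.84712×-0.35347 + 0.53140×0.93544×0.79821 = 0.663929 + 0.396784 = 1.060713.
Q̄ = (S_0/π) × [bracket] = (589/π) × 1.060713 = 198.87 W/m².
Ratio Q̄_A / Q̄_B = 11.638 / 198.87 = 0.05852.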